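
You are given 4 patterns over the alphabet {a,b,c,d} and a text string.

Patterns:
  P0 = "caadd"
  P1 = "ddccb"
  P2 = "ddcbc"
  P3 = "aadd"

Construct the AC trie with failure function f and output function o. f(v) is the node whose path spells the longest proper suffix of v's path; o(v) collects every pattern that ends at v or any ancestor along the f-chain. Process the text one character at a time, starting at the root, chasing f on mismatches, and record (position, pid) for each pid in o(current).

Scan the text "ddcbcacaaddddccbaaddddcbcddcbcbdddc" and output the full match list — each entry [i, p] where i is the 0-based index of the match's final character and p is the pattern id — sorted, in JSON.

Construct AC machine:
Trie nodes:
  n0 'ε': a→13 c→1 d→6
  n1 'c': a→2
  n2 'ca': a→3
  n3 'caa': d→4
  n4 'caad': d→5
  n5 'caadd': ·  [P0 ends]
  n6 'd': d→7
  n7 'dd': c→8
  n8 'ddc': b→11 c→9
  n9 'ddcc': b→10
  n10 'ddccb': ·  [P1 ends]
  n11 'ddcb': c→12
  n12 'ddcbc': ·  [P2 ends]
  n13 'a': a→14
  n14 'aa': d→15
  n15 'aad': d→16
  n16 'aadd': ·  [P3 ends]

BFS fail/out derivation:
  n1('c'): parent n0 fail=0; on 'c' 0 → fail=0;  out ∅∪∅=∅
  n6('d'): parent n0 fail=0; on 'd' 0 → fail=0;  out ∅∪∅=∅
  n13('a'): parent n0 fail=0; on 'a' 0 → fail=0;  out ∅∪∅=∅
  n2('ca'): parent n1 fail=0; on 'a' 0 → fail=13;  out ∅∪∅=∅
  n7('dd'): parent n6 fail=0; on 'd' 0 → fail=6;  out ∅∪∅=∅
  n14('aa'): parent n13 fail=0; on 'a' 0 → fail=13;  out ∅∪∅=∅
  n3('caa'): parent n2 fail=13; on 'a' 13 → fail=14;  out ∅∪∅=∅
  n8('ddc'): parent n7 fail=6; on 'c' 6→0 → fail=1;  out ∅∪∅=∅
  n15('aad'): parent n14 fail=13; on 'd' 13→0 → fail=6;  out ∅∪∅=∅
  n4('caad'): parent n3 fail=14; on 'd' 14 → fail=15;  out ∅∪∅=∅
  n9('ddcc'): parent n8 fail=1; on 'c' 1→0 → fail=1;  out ∅∪∅=∅
  n11('ddcb'): parent n8 fail=1; on 'b' 1→0 → fail=0;  out ∅∪∅=∅
  n16('aadd'): parent n15 fail=6; on 'd' 6 → fail=7;  out {3}∪∅={3}
  n5('caadd'): parent n4 fail=15; on 'd' 15 → fail=16;  out {0}∪{3}={0,3}
  n10('ddccb'): parent n9 fail=1; on 'b' 1→0 → fail=0;  out {1}∪∅={1}
  n12('ddcbc'): parent n11 fail=0; on 'c' 0 → fail=1;  out {2}∪∅={2}

Scan:
pos 0 'd': at 6
pos 1 'd': at 7
pos 2 'c': at 8
pos 3 'b': at 11
pos 4 'c': at 12  → match P2@[0:4]
pos 5 'a': at 2 ·f
pos 6 'c': at 1 ·f
pos 7 'a': at 2
pos 8 'a': at 3
pos 9 'd': at 4
pos 10 'd': at 5  → match P0@[6:10],P3@[7:10]
pos 11 'd': at 7 ·f
pos 12 'd': at 7 ·f
pos 13 'c': at 8
pos 14 'c': at 9
pos 15 'b': at 10  → match P1@[11:15]
pos 16 'a': at 13 ·f
pos 17 'a': at 14
pos 18 'd': at 15
pos 19 'd': at 16  → match P3@[16:19]
pos 20 'd': at 7 ·f
pos 21 'd': at 7 ·f
pos 22 'c': at 8
pos 23 'b': at 11
pos 24 'c': at 12  → match P2@[20:24]
pos 25 'd': at 6 ·f
pos 26 'd': at 7
pos 27 'c': at 8
pos 28 'b': at 11
pos 29 'c': at 12  → match P2@[25:29]
pos 30 'b': at 0 ·f
pos 31 'd': at 6
pos 32 'd': at 7
pos 33 'd': at 7 ·f
pos 34 'c': at 8

Result: [[4,2],[10,0],[10,3],[15,1],[19,3],[24,2],[29,2]]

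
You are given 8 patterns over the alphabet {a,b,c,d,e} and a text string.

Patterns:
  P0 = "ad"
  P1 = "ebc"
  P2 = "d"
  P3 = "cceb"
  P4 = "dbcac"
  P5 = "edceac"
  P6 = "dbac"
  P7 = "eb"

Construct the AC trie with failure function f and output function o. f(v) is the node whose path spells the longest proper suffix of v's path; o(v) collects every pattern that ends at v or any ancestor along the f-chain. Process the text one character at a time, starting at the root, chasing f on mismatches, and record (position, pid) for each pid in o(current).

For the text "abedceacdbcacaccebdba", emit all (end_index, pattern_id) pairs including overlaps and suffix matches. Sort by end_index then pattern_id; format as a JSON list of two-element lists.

Build automaton:
Trie (insert patterns):
  n0 'ε': a→1 c→7 d→6 e→3
  n1 'a': d→2
  n2 'ad': ·  [P0 ends]
  n3 'e': b→4 d→15
  n4 'eb': c→5  [P7 ends]
  n5 'ebc': ·  [P1 ends]
  n6 'd': b→11  [P2 ends]
  n7 'c': c→8
  n8 'cc': e→9
  n9 'cce': b→10
  n10 'cceb': ·  [P3 ends]
  n11 'db': a→20 c→12
  n12 'dbc': a→13
  n13 'dbca': c→14
  n14 'dbcac': ·  [P4 ends]
  n15 'ed': c→16
  n16 'edc': e→17
  n17 'edce': a→18
  n18 'edcea': c→19
  n19 'edceac': ·  [P5 ends]
  n20 'dba': c→21
  n21 'dbac': ·  [P6 ends]

Failure links (BFS by depth):
  fail(1) 'a': from fail(0)=0 chase 'a': 0 ⇒ 0;  out=∅∪out(0)=∅
  fail(3) 'e': from fail(0)=0 chase 'e': 0 ⇒ 0;  out=∅∪out(0)=∅
  fail(6) 'd': from fail(0)=0 chase 'd': 0 ⇒ 0;  out={2}∪out(0)={2}
  fail(7) 'c': from fail(0)=0 chase 'c': 0 ⇒ 0;  out=∅∪out(0)=∅
  fail(2) 'ad': from fail(1)=0 chase 'd': 0 ⇒ 6;  out={0}∪out(6)={0,2}
  fail(4) 'eb': from fail(3)=0 chase 'b': 0 ⇒ 0;  out={7}∪out(0)={7}
  fail(8) 'cc': from fail(7)=0 chase 'c': 0 ⇒ 7;  out=∅∪out(7)=∅
  fail(11) 'db': from fail(6)=0 chase 'b': 0 ⇒ 0;  out=∅∪out(0)=∅
  fail(15) 'ed': from fail(3)=0 chase 'd': 0 ⇒ 6;  out=∅∪out(6)={2}
  fail(5) 'ebc': from fail(4)=0 chase 'c': 0 ⇒ 7;  out={1}∪out(7)={1}
  fail(9) 'cce': from fail(8)=7 chase 'e': 7→0 ⇒ 3;  out=∅∪out(3)=∅
  fail(12) 'dbc': from fail(11)=0 chase 'c': 0 ⇒ 7;  out=∅∪out(7)=∅
  fail(16) 'edc': from fail(15)=6 chase 'c': 6→0 ⇒ 7;  out=∅∪out(7)=∅
  fail(20) 'dba': from fail(11)=0 chase 'a': 0 ⇒ 1;  out=∅∪out(1)=∅
  fail(10) 'cceb': from fail(9)=3 chase 'b': 3 ⇒ 4;  out={3}∪out(4)={3,7}
  fail(13) 'dbca': from fail(12)=7 chase 'a': 7→0 ⇒ 1;  out=∅∪out(1)=∅
  fail(17) 'edce': from fail(16)=7 chase 'e': 7→0 ⇒ 3;  out=∅∪out(3)=∅
  fail(21) 'dbac': from fail(20)=1 chase 'c': 1→0 ⇒ 7;  out={6}∪out(7)={6}
  fail(14) 'dbcac': from fail(13)=1 chase 'c': 1→0 ⇒ 7;  out={4}∪out(7)={4}
  fail(18) 'edcea': from fail(17)=3 chase 'a': 3→0 ⇒ 1;  out=∅∪out(1)=∅
  fail(19) 'edceac': from fail(18)=1 chase 'c': 1→0 ⇒ 7;  out={5}∪out(7)={5}

Text stream:
[0] read 'a'  n0⇒n1
[1] read 'b'  n1⇒n0 (via fail)
[2] read 'e'  n0⇒n3
[3] read 'd'  n3⇒n15  emit P2@[3:3]
[4] read 'c'  n15⇒n16
[5] read 'e'  n16⇒n17
[6] read 'a'  n17⇒n18
[7] read 'c'  n18⇒n19  emit P5@[2:7]
[8] read 'd'  n19⇒n6 (via fail)  emit P2@[8:8]
[9] read 'b'  n6⇒n11
[10] read 'c'  n11⇒n12
[11] read 'a'  n12⇒n13
[12] read 'c'  n13⇒n14  emit P4@[8:12]
[13] read 'a'  n14⇒n1 (via fail)
[14] read 'c'  n1⇒n7 (via fail)
[15] read 'c'  n7⇒n8
[16] read 'e'  n8⇒n9
[17] read 'b'  n9⇒n10  emit P3@[14:17],P7@[16:17]
[18] read 'd'  n10⇒n6 (via fail)  emit P2@[18:18]
[19] read 'b'  n6⇒n11
[20] read 'a'  n11⇒n20

All matches (sorted): [[3,2],[7,5],[8,2],[12,4],[17,3],[17,7],[18,2]]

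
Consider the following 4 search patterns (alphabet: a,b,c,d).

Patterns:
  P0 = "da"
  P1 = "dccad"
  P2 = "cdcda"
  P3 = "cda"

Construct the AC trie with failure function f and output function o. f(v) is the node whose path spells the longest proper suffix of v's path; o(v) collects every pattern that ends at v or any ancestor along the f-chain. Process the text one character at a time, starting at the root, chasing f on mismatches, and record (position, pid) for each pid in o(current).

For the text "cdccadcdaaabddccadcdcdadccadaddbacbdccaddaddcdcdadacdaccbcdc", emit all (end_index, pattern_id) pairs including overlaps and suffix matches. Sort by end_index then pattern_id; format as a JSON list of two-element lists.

Construct AC machine:
Trie (insert patterns):
  n0 'ε': c→7 d→1
  n1 'd': a→2 c→3
  n2 'da': ·  ←P0
  n3 'dc': c→4
  n4 'dcc': a→5
  n5 'dcca': d→6
  n6 'dccad': ·  ←P1
  n7 'c': d→8
  n8 'cd': a→12 c→9
  n9 'cdc': d→10
  n10 'cdcd': a→11
  n11 'cdcda': ·  ←P2
  n12 'cda': ·  ←P3

BFS fail/out derivation:
  fail(1) 'd': from fail(0)=0 chase 'd': 0 ⇒ 0;  out=∅∪out(0)=∅
  fail(7) 'c': from fail(0)=0 chase 'c': 0 ⇒ 0;  out=∅∪out(0)=∅
  fail(2) 'da': from fail(1)=0 chase 'a': 0 ⇒ 0;  out={0}∪out(0)={0}
  fail(3) 'dc': from fail(1)=0 chase 'c': 0 ⇒ 7;  out=∅∪out(7)=∅
  fail(8) 'cd': from fail(7)=0 chase 'd': 0 ⇒ 1;  out=∅∪out(1)=∅
  fail(4) 'dcc': from fail(3)=7 chase 'c': 7→0 ⇒ 7;  out=∅∪out(7)=∅
  fail(9) 'cdc': from fail(8)=1 chase 'c': 1 ⇒ 3;  out=∅∪out(3)=∅
  fail(12) 'cda': from fail(8)=1 chase 'a': 1 ⇒ 2;  out={3}∪out(2)={0,3}
  fail(5) 'dcca': from fail(4)=7 chase 'a': 7→0 ⇒ 0;  out=∅∪out(0)=∅
  fail(10) 'cdcd': from fail(9)=3 chase 'd': 3→7 ⇒ 8;  out=∅∪out(8)=∅
  fail(6) 'dccad': from fail(5)=0 chase 'd': 0 ⇒ 1;  out={1}∪out(1)={1}
  fail(11) 'cdcda': from fail(10)=8 chase 'a': 8 ⇒ 12;  out={2}∪out(12)={0,2,3}

Scan:
[0] read 'c'  n0⇒n7
[1] read 'd'  n7⇒n8
[2] read 'c'  n8⇒n9
[3] read 'c'  n9⇒n4 (fail-walked)
[4] read 'a'  n4⇒n5
[5] read 'd'  n5⇒n6  → match P1@[1:5]
[6] read 'c'  n6⇒n3 (fail-walked)
[7] read 'd'  n3⇒n8 (fail-walked)
[8] read 'a'  n8⇒n12  → match P0@[7:8],P3@[6:8]
[9] read 'a'  n12⇒n0 (fail-walked)
[10] read 'a'  n0⇒n0
[11] read 'b'  n0⇒n0
[12] read 'd'  n0⇒n1
[13] read 'd'  n1⇒n1 (fail-walked)
[14] read 'c'  n1⇒n3
[15] read 'c'  n3⇒n4
[16] read 'a'  n4⇒n5
[17] read 'd'  n5⇒n6  → match P1@[13:17]
[18] read 'c'  n6⇒n3 (fail-walked)
[19] read 'd'  n3⇒n8 (fail-walked)
[20] read 'c'  n8⇒n9
[21] read 'd'  n9⇒n10
[22] read 'a'  n10⇒n11  → match P0@[21:22],P2@[18:22],P3@[20:22]
[23] read 'd'  n11⇒n1 (fail-walked)
[24] read 'c'  n1⇒n3
[25] read 'c'  n3⇒n4
[26] read 'a'  n4⇒n5
[27] read 'd'  n5⇒n6  → match P1@[23:27]
[28] read 'a'  n6⇒n2 (fail-walked)  → match P0@[27:28]
[29] read 'd'  n2⇒n1 (fail-walked)
[30] read 'd'  n1⇒n1 (fail-walked)
[31] read 'b'  n1⇒n0 (fail-walked)
[32] read 'a'  n0⇒n0
[33] read 'c'  n0⇒n7
[34] read 'b'  n7⇒n0 (fail-walked)
[35] read 'd'  n0⇒n1
[36] read 'c'  n1⇒n3
[37] read 'c'  n3⇒n4
[38] read 'a'  n4⇒n5
[39] read 'd'  n5⇒n6  → match P1@[35:39]
[40] read 'd'  n6⇒n1 (fail-walked)
[41] read 'a'  n1⇒n2  → match P0@[40:41]
[42] read 'd'  n2⇒n1 (fail-walked)
[43] read 'd'  n1⇒n1 (fail-walked)
[44] read 'c'  n1⇒n3
[45] read 'd'  n3⇒n8 (fail-walked)
[46] read 'c'  n8⇒n9
[47] read 'd'  n9⇒n10
[48] read 'a'  n10⇒n11  → match P0@[47:48],P2@[44:48],P3@[46:48]
[49] read 'd'  n11⇒n1 (fail-walked)
[50] read 'a'  n1⇒n2  → match P0@[49:50]
[51] read 'c'  n2⇒n7 (fail-walked)
[52] read 'd'  n7⇒n8
[53] read 'a'  n8⇒n12  → match P0@[52:53],P3@[51:53]
[54] read 'c'  n12⇒n7 (fail-walked)
[55] read 'c'  n7⇒n7 (fail-walked)
[56] read 'b'  n7⇒n0 (fail-walked)
[57] read 'c'  n0⇒n7
[58] read 'd'  n7⇒n8
[59] read 'c'  n8⇒n9

All matches (sorted): [[5,1],[8,0],[8,3],[17,1],[22,0],[22,2],[22,3],[27,1],[28,0],[39,1],[41,0],[48,0],[48,2],[48,3],[50,0],[53,0],[53,3]]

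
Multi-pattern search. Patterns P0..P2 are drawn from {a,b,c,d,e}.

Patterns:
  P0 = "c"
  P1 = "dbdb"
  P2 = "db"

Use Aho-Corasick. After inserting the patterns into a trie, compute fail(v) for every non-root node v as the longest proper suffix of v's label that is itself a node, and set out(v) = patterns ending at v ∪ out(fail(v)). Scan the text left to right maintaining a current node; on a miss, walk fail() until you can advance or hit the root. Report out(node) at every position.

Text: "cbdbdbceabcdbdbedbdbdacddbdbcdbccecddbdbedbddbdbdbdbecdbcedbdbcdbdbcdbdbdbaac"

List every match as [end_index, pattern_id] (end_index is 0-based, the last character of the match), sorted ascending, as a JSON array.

Build automaton:
Trie nodes:
  0='ε' goto c→1 d→2
  1='c' goto ·  [P0 ends]
  2='d' goto b→3
  3='db' goto d→4  [P2 ends]
  4='dbd' goto b→5
  5='dbdb' goto ·  [P1 ends]

BFS fail/out derivation:
  fail(1) 'c': from fail(0)=0 chase 'c': 0 ⇒ 0;  out={0}∪out(0)={0}
  fail(2) 'd': from fail(0)=0 chase 'd': 0 ⇒ 0;  out=∅∪out(0)=∅
  fail(3) 'db': from fail(2)=0 chase 'b': 0 ⇒ 0;  out={2}∪out(0)={2}
  fail(4) 'dbd': from fail(3)=0 chase 'd': 0 ⇒ 2;  out=∅∪out(2)=∅
  fail(5) 'dbdb': from fail(4)=2 chase 'b': 2 ⇒ 3;  out={1}∪out(3)={1,2}

Run:
i=0 'c': node 0→1  ** P0@[0:0]
i=1 'b': node 1→0 ·f
i=2 'd': node 0→2
i=3 'b': node 2→3  ** P2@[2:3]
i=4 'd': node 3→4
i=5 'b': node 4→5  ** P1@[2:5],P2@[4:5]
i=6 'c': node 5→1 ·f  ** P0@[6:6]
i=7 'e': node 1→0 ·f
i=8 'a': node 0→0
i=9 'b': node 0→0
i=10 'c': node 0→1  ** P0@[10:10]
i=11 'd': node 1→2 ·f
i=12 'b': node 2→3  ** P2@[11:12]
i=13 'd': node 3→4
i=14 'b': node 4→5  ** P1@[11:14],P2@[13:14]
i=15 'e': node 5→0 ·f
i=16 'd': node 0→2
i=17 'b': node 2→3  ** P2@[16:17]
i=18 'd': node 3→4
i=19 'b': node 4→5  ** P1@[16:19],P2@[18:19]
i=20 'd': node 5→4 ·f
i=21 'a': node 4→0 ·f
i=22 'c': node 0→1  ** P0@[22:22]
i=23 'd': node 1→2 ·f
i=24 'd': node 2→2 ·f
i=25 'b': node 2→3  ** P2@[24:25]
i=26 'd': node 3→4
i=27 'b': node 4→5  ** P1@[24:27],P2@[26:27]
i=28 'c': node 5→1 ·f  ** P0@[28:28]
i=29 'd': node 1→2 ·f
i=30 'b': node 2→3  ** P2@[29:30]
i=31 'c': node 3→1 ·f  ** P0@[31:31]
i=32 'c': node 1→1 ·f  ** P0@[32:32]
i=33 'e': node 1→0 ·f
i=34 'c': node 0→1  ** P0@[34:34]
i=35 'd': node 1→2 ·f
i=36 'd': node 2→2 ·f
i=37 'b': node 2→3  ** P2@[36:37]
i=38 'd': node 3→4
i=39 'b': node 4→5  ** P1@[36:39],P2@[38:39]
i=40 'e': node 5→0 ·f
i=41 'd': node 0→2
i=42 'b': node 2→3  ** P2@[41:42]
i=43 'd': node 3→4
i=44 'd': node 4→2 ·f
i=45 'b': node 2→3  ** P2@[44:45]
i=46 'd': node 3→4
i=47 'b': node 4→5  ** P1@[44:47],P2@[46:47]
i=48 'd': node 5→4 ·f
i=49 'b': node 4→5  ** P1@[46:49],P2@[48:49]
i=50 'd': node 5→4 ·f
i=51 'b': node 4→5  ** P1@[48:51],P2@[50:51]
i=52 'e': node 5→0 ·f
i=53 'c': node 0→1  ** P0@[53:53]
i=54 'd': node 1→2 ·f
i=55 'b': node 2→3  ** P2@[54:55]
i=56 'c': node 3→1 ·f  ** P0@[56:56]
i=57 'e': node 1→0 ·f
i=58 'd': node 0→2
i=59 'b': node 2→3  ** P2@[58:59]
i=60 'd': node 3→4
i=61 'b': node 4→5  ** P1@[58:61],P2@[60:61]
i=62 'c': node 5→1 ·f  ** P0@[62:62]
i=63 'd': node 1→2 ·f
i=64 'b': node 2→3  ** P2@[63:64]
i=65 'd': node 3→4
i=66 'b': node 4→5  ** P1@[63:66],P2@[65:66]
i=67 'c': node 5→1 ·f  ** P0@[67:67]
i=68 'd': node 1→2 ·f
i=69 'b': node 2→3  ** P2@[68:69]
i=70 'd': node 3→4
i=71 'b': node 4→5  ** P1@[68:71],P2@[70:71]
i=72 'd': node 5→4 ·f
i=73 'b': node 4→5  ** P1@[70:73],P2@[72:73]
i=74 'a': node 5→0 ·f
i=75 'a': node 0→0
i=76 'c': node 0→1  ** P0@[76:76]

All matches (sorted): [[0,0],[3,2],[5,1],[5,2],[6,0],[10,0],[12,2],[14,1],[14,2],[17,2],[19,1],[19,2],[22,0],[25,2],[27,1],[27,2],[28,0],[30,2],[31,0],[32,0],[34,0],[37,2],[39,1],[39,2],[42,2],[45,2],[47,1],[47,2],[49,1],[49,2],[51,1],[51,2],[53,0],[55,2],[56,0],[59,2],[61,1],[61,2],[62,0],[64,2],[66,1],[66,2],[67,0],[69,2],[71,1],[71,2],[73,1],[73,2],[76,0]]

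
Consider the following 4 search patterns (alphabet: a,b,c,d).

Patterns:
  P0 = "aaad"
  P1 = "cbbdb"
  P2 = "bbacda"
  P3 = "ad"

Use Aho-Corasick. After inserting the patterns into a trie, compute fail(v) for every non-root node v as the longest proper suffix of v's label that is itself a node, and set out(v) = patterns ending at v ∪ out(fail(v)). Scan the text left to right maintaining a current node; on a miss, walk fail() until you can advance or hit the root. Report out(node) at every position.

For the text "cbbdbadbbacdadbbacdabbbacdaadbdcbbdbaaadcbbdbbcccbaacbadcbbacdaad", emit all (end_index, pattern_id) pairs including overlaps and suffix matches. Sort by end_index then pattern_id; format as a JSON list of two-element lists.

Build:
Trie nodes:
  0='ε' goto a→1 b→10 c→5
  1='a' goto a→2 d→16
  2='aa' goto a→3
  3='aaa' goto d→4
  4='aaad' goto ·  [P0 ends]
  5='c' goto b→6
  6='cb' goto b→7
  7='cbb' goto d→8
  8='cbbd' goto b→9
  9='cbbdb' goto ·  [P1 ends]
  10='b' goto b→11
  11='bb' goto a→12
  12='bba' goto c→13
  13='bbac' goto d→14
  14='bbacd' goto a→15
  15='bbacda' goto ·  [P2 ends]
  16='ad' goto ·  [P3 ends]

BFS fail/out derivation:
  fail(1) 'a': from fail(0)=0 chase 'a': 0 ⇒ 0;  out=∅∪out(0)=∅
  fail(5) 'c': from fail(0)=0 chase 'c': 0 ⇒ 0;  out=∅∪out(0)=∅
  fail(10) 'b': from fail(0)=0 chase 'b': 0 ⇒ 0;  out=∅∪out(0)=∅
  fail(2) 'aa': from fail(1)=0 chase 'a': 0 ⇒ 1;  out=∅∪out(1)=∅
  fail(6) 'cb': from fail(5)=0 chase 'b': 0 ⇒ 10;  out=∅∪out(10)=∅
  fail(11) 'bb': from fail(10)=0 chase 'b': 0 ⇒ 10;  out=∅∪out(10)=∅
  fail(16) 'ad': from fail(1)=0 chase 'd': 0 ⇒ 0;  out={3}∪out(0)={3}
  fail(3) 'aaa': from fail(2)=1 chase 'a': 1 ⇒ 2;  out=∅∪out(2)=∅
  fail(7) 'cbb': from fail(6)=10 chase 'b': 10 ⇒ 11;  out=∅∪out(11)=∅
  fail(12) 'bba': from fail(11)=10 chase 'a': 10→0 ⇒ 1;  out=∅∪out(1)=∅
  fail(4) 'aaad': from fail(3)=2 chase 'd': 2→1 ⇒ 16;  out={0}∪out(16)={0,3}
  fail(8) 'cbbd': from fail(7)=11 chase 'd': 11→10→0 ⇒ 0;  out=∅∪out(0)=∅
  fail(13) 'bbac': from fail(12)=1 chase 'c': 1→0 ⇒ 5;  out=∅∪out(5)=∅
  fail(9) 'cbbdb': from fail(8)=0 chase 'b': 0 ⇒ 10;  out={1}∪out(10)={1}
  fail(14) 'bbacd': from fail(13)=5 chase 'd': 5→0 ⇒ 0;  out=∅∪out(0)=∅
  fail(15) 'bbacda': from fail(14)=0 chase 'a': 0 ⇒ 1;  out={2}∪out(1)={2}

Run:
i=0 'c': node 0→5
i=1 'b': node 5→6
i=2 'b': node 6→7
i=3 'd': node 7→8
i=4 'b': node 8→9  → match P1@[0:4]
i=5 'a': node 9→1 ·f
i=6 'd': node 1→16  → match P3@[5:6]
i=7 'b': node 16→10 ·f
i=8 'b': node 10→11
i=9 'a': node 11→12
i=10 'c': node 12→13
i=11 'd': node 13→14
i=12 'a': node 14→15  → match P2@[7:12]
i=13 'd': node 15→16 ·f  → match P3@[12:13]
i=14 'b': node 16→10 ·f
i=15 'b': node 10→11
i=16 'a': node 11→12
i=17 'c': node 12→13
i=18 'd': node 13→14
i=19 'a': node 14→15  → match P2@[14:19]
i=20 'b': node 15→10 ·f
i=21 'b': node 10→11
i=22 'b': node 11→11 ·f
i=23 'a': node 11→12
i=24 'c': node 12→13
i=25 'd': node 13→14
i=26 'a': node 14→15  → match P2@[21:26]
i=27 'a': node 15→2 ·f
i=28 'd': node 2→16 ·f  → match P3@[27:28]
i=29 'b': node 16→10 ·f
i=30 'd': node 10→0 ·f
i=31 'c': node 0→5
i=32 'b': node 5→6
i=33 'b': node 6→7
i=34 'd': node 7→8
i=35 'b': node 8→9  → match P1@[31:35]
i=36 'a': node 9→1 ·f
i=37 'a': node 1→2
i=38 'a': node 2→3
i=39 'd': node 3→4  → match P0@[36:39],P3@[38:39]
i=40 'c': node 4→5 ·f
i=41 'b': node 5→6
i=42 'b': node 6→7
i=43 'd': node 7→8
i=44 'b': node 8→9  → match P1@[40:44]
i=45 'b': node 9→11 ·f
i=46 'c': node 11→5 ·f
i=47 'c': node 5→5 ·f
i=48 'c': node 5→5 ·f
i=49 'b': node 5→6
i=50 'a': node 6→1 ·f
i=51 'a': node 1→2
i=52 'c': node 2→5 ·f
i=53 'b': node 5→6
i=54 'a': node 6→1 ·f
i=55 'd': node 1→16  → match P3@[54:55]
i=56 'c': node 16→5 ·f
i=57 'b': node 5→6
i=58 'b': node 6→7
i=59 'a': node 7→12 ·f
i=60 'c': node 12→13
i=61 'd': node 13→14
i=62 'a': node 14→15  → match P2@[57:62]
i=63 'a': node 15→2 ·f
i=64 'd': node 2→16 ·f  → match P3@[63:64]

All matches (sorted): [[4,1],[6,3],[12,2],[13,3],[19,2],[26,2],[28,3],[35,1],[39,0],[39,3],[44,1],[55,3],[62,2],[64,3]]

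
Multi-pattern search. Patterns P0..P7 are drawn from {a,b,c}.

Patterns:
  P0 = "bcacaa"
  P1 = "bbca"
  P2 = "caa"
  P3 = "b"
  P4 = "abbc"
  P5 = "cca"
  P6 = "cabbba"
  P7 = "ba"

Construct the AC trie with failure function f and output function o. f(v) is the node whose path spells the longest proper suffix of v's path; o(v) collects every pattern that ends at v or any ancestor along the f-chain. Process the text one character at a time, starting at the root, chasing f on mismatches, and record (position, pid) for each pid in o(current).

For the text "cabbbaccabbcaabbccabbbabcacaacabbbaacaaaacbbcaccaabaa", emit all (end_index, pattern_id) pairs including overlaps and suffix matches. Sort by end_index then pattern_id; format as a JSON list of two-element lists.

Build automaton:
Trie (insert patterns):
  0='ε' goto a→13 b→1 c→10
  1='b' goto a→23 b→7 c→2  [P3 ends]
  2='bc' goto a→3
  3='bca' goto c→4
  4='bcac' goto a→5
  5='bcaca' goto a→6
  6='bcacaa' goto ·  [P0 ends]
  7='bb' goto c→8
  8='bbc' goto a→9
  9='bbca' goto ·  [P1 ends]
  10='c' goto a→11 c→17
  11='ca' goto a→12 b→19
  12='caa' goto ·  [P2 ends]
  13='a' goto b→14
  14='ab' goto b→15
  15='abb' goto c→16
  16='abbc' goto ·  [P4 ends]
  17='cc' goto a→18
  18='cca' goto ·  [P5 ends]
  19='cab' goto b→20
  20='cabb' goto b→21
  21='cabbb' goto a→22
  22='cabbba' goto ·  [P6 ends]
  23='ba' goto ·  [P7 ends]

BFS fail/out derivation:
  n1('b'): parent n0 fail=0; on 'b' 0 → fail=0;  out {3}∪∅={3}
  n10('c'): parent n0 fail=0; on 'c' 0 → fail=0;  out ∅∪∅=∅
  n13('a'): parent n0 fail=0; on 'a' 0 → fail=0;  out ∅∪∅=∅
  n2('bc'): parent n1 fail=0; on 'c' 0 → fail=10;  out ∅∪∅=∅
  n7('bb'): parent n1 fail=0; on 'b' 0 → fail=1;  out ∅∪{3}={3}
  n11('ca'): parent n10 fail=0; on 'a' 0 → fail=13;  out ∅∪∅=∅
  n14('ab'): parent n13 fail=0; on 'b' 0 → fail=1;  out ∅∪{3}={3}
  n17('cc'): parent n10 fail=0; on 'c' 0 → fail=10;  out ∅∪∅=∅
  n23('ba'): parent n1 fail=0; on 'a' 0 → fail=13;  out {7}∪∅={7}
  n3('bca'): parent n2 fail=10; on 'a' 10 → fail=11;  out ∅∪∅=∅
  n8('bbc'): parent n7 fail=1; on 'c' 1 → fail=2;  out ∅∪∅=∅
  n12('caa'): parent n11 fail=13; on 'a' 13→0 → fail=13;  out {2}∪∅={2}
  n15('abb'): parent n14 fail=1; on 'b' 1 → fail=7;  out ∅∪{3}={3}
  n18('cca'): parent n17 fail=10; on 'a' 10 → fail=11;  out {5}∪∅={5}
  n19('cab'): parent n11 fail=13; on 'b' 13 → fail=14;  out ∅∪{3}={3}
  n4('bcac'): parent n3 fail=11; on 'c' 11→13→0 → fail=10;  out ∅∪∅=∅
  n9('bbca'): parent n8 fail=2; on 'a' 2 → fail=3;  out {1}∪∅={1}
  n16('abbc'): parent n15 fail=7; on 'c' 7 → fail=8;  out {4}∪∅={4}
  n20('cabb'): parent n19 fail=14; on 'b' 14 → fail=15;  out ∅∪{3}={3}
  n5('bcaca'): parent n4 fail=10; on 'a' 10 → fail=11;  out ∅∪∅=∅
  n21('cabbb'): parent n20 fail=15; on 'b' 15→7→1 → fail=7;  out ∅∪{3}={3}
  n6('bcacaa'): parent n5 fail=11; on 'a' 11 → fail=12;  out {0}∪{2}={0,2}
  n22('cabbba'): parent n21 fail=7; on 'a' 7→1 → fail=23;  out {6}∪{7}={6,7}

Run:
i=0 'c': node 0→10
i=1 'a': node 10→11
i=2 'b': node 11→19  → match P3@[2:2]
i=3 'b': node 19→20  → match P3@[3:3]
i=4 'b': node 20→21  → match P3@[4:4]
i=5 'a': node 21→22  → match P6@[0:5],P7@[4:5]
i=6 'c': node 22→10 (via fail)
i=7 'c': node 10→17
i=8 'a': node 17→18  → match P5@[6:8]
i=9 'b': node 18→19 (via fail)  → match P3@[9:9]
i=10 'b': node 19→20  → match P3@[10:10]
i=11 'c': node 20→16 (via fail)  → match P4@[8:11]
i=12 'a': node 16→9 (via fail)  → match P1@[9:12]
i=13 'a': node 9→12 (via fail)  → match P2@[11:13]
i=14 'b': node 12→14 (via fail)  → match P3@[14:14]
i=15 'b': node 14→15  → match P3@[15:15]
i=16 'c': node 15→16  → match P4@[13:16]
i=17 'c': node 16→17 (via fail)
i=18 'a': node 17→18  → match P5@[16:18]
i=19 'b': node 18→19 (via fail)  → match P3@[19:19]
i=20 'b': node 19→20  → match P3@[20:20]
i=21 'b': node 20→21  → match P3@[21:21]
i=22 'a': node 21→22  → match P6@[17:22],P7@[21:22]
i=23 'b': node 22→14 (via fail)  → match P3@[23:23]
i=24 'c': node 14→2 (via fail)
i=25 'a': node 2→3
i=26 'c': node 3→4
i=27 'a': node 4→5
i=28 'a': node 5→6  → match P0@[23:28],P2@[26:28]
i=29 'c': node 6→10 (via fail)
i=30 'a': node 10→11
i=31 'b': node 11→19  → match P3@[31:31]
i=32 'b': node 19→20  → match P3@[32:32]
i=33 'b': node 20→21  → match P3@[33:33]
i=34 'a': node 21→22  → match P6@[29:34],P7@[33:34]
i=35 'a': node 22→13 (via fail)
i=36 'c': node 13→10 (via fail)
i=37 'a': node 10→11
i=38 'a': node 11→12  → match P2@[36:38]
i=39 'a': node 12→13 (via fail)
i=40 'a': node 13→13 (via fail)
i=41 'c': node 13→10 (via fail)
i=42 'b': node 10→1 (via fail)  → match P3@[42:42]
i=43 'b': node 1→7  → match P3@[43:43]
i=44 'c': node 7→8
i=45 'a': node 8→9  → match P1@[42:45]
i=46 'c': node 9→4 (via fail)
i=47 'c': node 4→17 (via fail)
i=48 'a': node 17→18  → match P5@[46:48]
i=49 'a': node 18→12 (via fail)  → match P2@[47:49]
i=50 'b': node 12→14 (via fail)  → match P3@[50:50]
i=51 'a': node 14→23 (via fail)  → match P7@[50:51]
i=52 'a': node 23→13 (via fail)

Matches: [[2,3],[3,3],[4,3],[5,6],[5,7],[8,5],[9,3],[10,3],[11,4],[12,1],[13,2],[14,3],[15,3],[16,4],[18,5],[19,3],[20,3],[21,3],[22,6],[22,7],[23,3],[28,0],[28,2],[31,3],[32,3],[33,3],[34,6],[34,7],[38,2],[42,3],[43,3],[45,1],[48,5],[49,2],[50,3],[51,7]]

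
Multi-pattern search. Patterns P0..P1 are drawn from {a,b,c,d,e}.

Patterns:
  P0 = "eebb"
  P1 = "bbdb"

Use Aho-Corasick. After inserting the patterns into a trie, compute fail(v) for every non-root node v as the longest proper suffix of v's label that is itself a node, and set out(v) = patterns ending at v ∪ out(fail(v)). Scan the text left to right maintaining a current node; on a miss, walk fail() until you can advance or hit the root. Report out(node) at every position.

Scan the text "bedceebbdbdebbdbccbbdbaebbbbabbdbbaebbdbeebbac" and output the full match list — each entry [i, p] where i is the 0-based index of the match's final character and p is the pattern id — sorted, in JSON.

Construct AC machine:
Trie (insert patterns):
  n0 'ε': b→5 e→1
  n1 'e': e→2
  n2 'ee': b→3
  n3 'eeb': b→4
  n4 'eebb': ·  [P0 ends]
  n5 'b': b→6
  n6 'bb': d→7
  n7 'bbd': b→8
  n8 'bbdb': ·  [P1 ends]

Failure links (BFS by depth):
  fail(1) 'e': from fail(0)=0 chase 'e': 0 ⇒ 0;  out=∅∪out(0)=∅
  fail(5) 'b': from fail(0)=0 chase 'b': 0 ⇒ 0;  out=∅∪out(0)=∅
  fail(2) 'ee': from fail(1)=0 chase 'e': 0 ⇒ 1;  out=∅∪out(1)=∅
  fail(6) 'bb': from fail(5)=0 chase 'b': 0 ⇒ 5;  out=∅∪out(5)=∅
  fail(3) 'eeb': from fail(2)=1 chase 'b': 1→0 ⇒ 5;  out=∅∪out(5)=∅
  fail(7) 'bbd': from fail(6)=5 chase 'd': 5→0 ⇒ 0;  out=∅∪out(0)=∅
  fail(4) 'eebb': from fail(3)=5 chase 'b': 5 ⇒ 6;  out={0}∪out(6)={0}
  fail(8) 'bbdb': from fail(7)=0 chase 'b': 0 ⇒ 5;  out={1}∪out(5)={1}

Run:
[0] read 'b'  n0⇒n5
[1] read 'e'  n5⇒n1 ·f
[2] read 'd'  n1⇒n0 ·f
[3] read 'c'  n0⇒n0
[4] read 'e'  n0⇒n1
[5] read 'e'  n1⇒n2
[6] read 'b'  n2⇒n3
[7] read 'b'  n3⇒n4  emit P0@[4:7]
[8] read 'd'  n4⇒n7 ·f
[9] read 'b'  n7⇒n8  emit P1@[6:9]
[10] read 'd'  n8⇒n0 ·f
[11] read 'e'  n0⇒n1
[12] read 'b'  n1⇒n5 ·f
[13] read 'b'  n5⇒n6
[14] read 'd'  n6⇒n7
[15] read 'b'  n7⇒n8  emit P1@[12:15]
[16] read 'c'  n8⇒n0 ·f
[17] read 'c'  n0⇒n0
[18] read 'b'  n0⇒n5
[19] read 'b'  n5⇒n6
[20] read 'd'  n6⇒n7
[21] read 'b'  n7⇒n8  emit P1@[18:21]
[22] read 'a'  n8⇒n0 ·f
[23] read 'e'  n0⇒n1
[24] read 'b'  n1⇒n5 ·f
[25] read 'b'  n5⇒n6
[26] read 'b'  n6⇒n6 ·f
[27] read 'b'  n6⇒n6 ·f
[28] read 'a'  n6⇒n0 ·f
[29] read 'b'  n0⇒n5
[30] read 'b'  n5⇒n6
[31] read 'd'  n6⇒n7
[32] read 'b'  n7⇒n8  emit P1@[29:32]
[33] read 'b'  n8⇒n6 ·f
[34] read 'a'  n6⇒n0 ·f
[35] read 'e'  n0⇒n1
[36] read 'b'  n1⇒n5 ·f
[37] read 'b'  n5⇒n6
[38] read 'd'  n6⇒n7
[39] read 'b'  n7⇒n8  emit P1@[36:39]
[40] read 'e'  n8⇒n1 ·f
[41] read 'e'  n1⇒n2
[42] read 'b'  n2⇒n3
[43] read 'b'  n3⇒n4  emit P0@[40:43]
[44] read 'a'  n4⇒n0 ·f
[45] read 'c'  n0⇒n0

Matches: [[7,0],[9,1],[15,1],[21,1],[32,1],[39,1],[43,0]]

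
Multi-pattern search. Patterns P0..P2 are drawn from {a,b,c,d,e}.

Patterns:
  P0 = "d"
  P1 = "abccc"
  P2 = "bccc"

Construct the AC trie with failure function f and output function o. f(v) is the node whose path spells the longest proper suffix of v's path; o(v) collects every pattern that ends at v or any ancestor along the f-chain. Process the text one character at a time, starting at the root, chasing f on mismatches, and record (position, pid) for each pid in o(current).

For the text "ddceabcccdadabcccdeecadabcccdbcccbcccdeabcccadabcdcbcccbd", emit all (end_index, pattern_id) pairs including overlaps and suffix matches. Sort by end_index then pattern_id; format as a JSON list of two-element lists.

Build automaton:
Trie (insert patterns):
  n0 'ε': a→2 b→7 d→1
  n1 'd': ·  [P0 ends]
  n2 'a': b→3
  n3 'ab': c→4
  n4 'abc': c→5
  n5 'abcc': c→6
  n6 'abccc': ·  [P1 ends]
  n7 'b': c→8
  n8 'bc': c→9
  n9 'bcc': c→10
  n10 'bccc': ·  [P2 ends]

BFS fail/out derivation:
  n1('d'): parent n0 fail=0; on 'd' 0 → fail=0;  out {0}∪∅={0}
  n2('a'): parent n0 fail=0; on 'a' 0 → fail=0;  out ∅∪∅=∅
  n7('b'): parent n0 fail=0; on 'b' 0 → fail=0;  out ∅∪∅=∅
  n3('ab'): parent n2 fail=0; on 'b' 0 → fail=7;  out ∅∪∅=∅
  n8('bc'): parent n7 fail=0; on 'c' 0 → fail=0;  out ∅∪∅=∅
  n4('abc'): parent n3 fail=7; on 'c' 7 → fail=8;  out ∅∪∅=∅
  n9('bcc'): parent n8 fail=0; on 'c' 0 → fail=0;  out ∅∪∅=∅
  n5('abcc'): parent n4 fail=8; on 'c' 8 → fail=9;  out ∅∪∅=∅
  n10('bccc'): parent n9 fail=0; on 'c' 0 → fail=0;  out {2}∪∅={2}
  n6('abccc'): parent n5 fail=9; on 'c' 9 → fail=10;  out {1}∪{2}={1,2}

Scan:
[0] read 'd'  n0⇒n1  → match P0@[0:0]
[1] read 'd'  n1⇒n1 ·f  → match P0@[1:1]
[2] read 'c'  n1⇒n0 ·f
[3] read 'e'  n0⇒n0
[4] read 'a'  n0⇒n2
[5] read 'b'  n2⇒n3
[6] read 'c'  n3⇒n4
[7] read 'c'  n4⇒n5
[8] read 'c'  n5⇒n6  → match P1@[4:8],P2@[5:8]
[9] read 'd'  n6⇒n1 ·f  → match P0@[9:9]
[10] read 'a'  n1⇒n2 ·f
[11] read 'd'  n2⇒n1 ·f  → match P0@[11:11]
[12] read 'a'  n1⇒n2 ·f
[13] read 'b'  n2⇒n3
[14] read 'c'  n3⇒n4
[15] read 'c'  n4⇒n5
[16] read 'c'  n5⇒n6  → match P1@[12:16],P2@[13:16]
[17] read 'd'  n6⇒n1 ·f  → match P0@[17:17]
[18] read 'e'  n1⇒n0 ·f
[19] read 'e'  n0⇒n0
[20] read 'c'  n0⇒n0
[21] read 'a'  n0⇒n2
[22] read 'd'  n2⇒n1 ·f  → match P0@[22:22]
[23] read 'a'  n1⇒n2 ·f
[24] read 'b'  n2⇒n3
[25] read 'c'  n3⇒n4
[26] read 'c'  n4⇒n5
[27] read 'c'  n5⇒n6  → match P1@[23:27],P2@[24:27]
[28] read 'd'  n6⇒n1 ·f  → match P0@[28:28]
[29] read 'b'  n1⇒n7 ·f
[30] read 'c'  n7⇒n8
[31] read 'c'  n8⇒n9
[32] read 'c'  n9⇒n10  → match P2@[29:32]
[33] read 'b'  n10⇒n7 ·f
[34] read 'c'  n7⇒n8
[35] read 'c'  n8⇒n9
[36] read 'c'  n9⇒n10  → match P2@[33:36]
[37] read 'd'  n10⇒n1 ·f  → match P0@[37:37]
[38] read 'e'  n1⇒n0 ·f
[39] read 'a'  n0⇒n2
[40] read 'b'  n2⇒n3
[41] read 'c'  n3⇒n4
[42] read 'c'  n4⇒n5
[43] read 'c'  n5⇒n6  → match P1@[39:43],P2@[40:43]
[44] read 'a'  n6⇒n2 ·f
[45] read 'd'  n2⇒n1 ·f  → match P0@[45:45]
[46] read 'a'  n1⇒n2 ·f
[47] read 'b'  n2⇒n3
[48] read 'c'  n3⇒n4
[49] read 'd'  n4⇒n1 ·f  → match P0@[49:49]
[50] read 'c'  n1⇒n0 ·f
[51] read 'b'  n0⇒n7
[52] read 'c'  n7⇒n8
[53] read 'c'  n8⇒n9
[54] read 'c'  n9⇒n10  → match P2@[51:54]
[55] read 'b'  n10⇒n7 ·f
[56] read 'd'  n7⇒n1 ·f  → match P0@[56:56]

Result: [[0,0],[1,0],[8,1],[8,2],[9,0],[11,0],[16,1],[16,2],[17,0],[22,0],[27,1],[27,2],[28,0],[32,2],[36,2],[37,0],[43,1],[43,2],[45,0],[49,0],[54,2],[56,0]]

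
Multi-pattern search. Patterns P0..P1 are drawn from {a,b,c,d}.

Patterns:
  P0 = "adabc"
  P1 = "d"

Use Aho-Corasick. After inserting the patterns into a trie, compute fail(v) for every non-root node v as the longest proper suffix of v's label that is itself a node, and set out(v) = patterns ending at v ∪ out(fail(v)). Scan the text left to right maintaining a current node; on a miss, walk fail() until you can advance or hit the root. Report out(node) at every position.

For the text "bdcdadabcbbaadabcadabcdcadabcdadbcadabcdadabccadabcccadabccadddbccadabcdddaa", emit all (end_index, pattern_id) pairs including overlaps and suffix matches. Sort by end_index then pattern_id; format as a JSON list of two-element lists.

Construct AC machine:
Trie nodes:
  n0 'ε': a→1 d→6
  n1 'a': d→2
  n2 'ad': a→3
  n3 'ada': b→4
  n4 'adab': c→5
  n5 'adabc': ·  [P0 ends]
  n6 'd': ·  [P1 ends]

BFS fail/out derivation:
  n1('a'): parent n0 fail=0; on 'a' 0 → fail=0;  out ∅∪∅=∅
  n6('d'): parent n0 fail=0; on 'd' 0 → fail=0;  out {1}∪∅={1}
  n2('ad'): parent n1 fail=0; on 'd' 0 → fail=6;  out ∅∪{1}={1}
  n3('ada'): parent n2 fail=6; on 'a' 6→0 → fail=1;  out ∅∪∅=∅
  n4('adab'): parent n3 fail=1; on 'b' 1→0 → fail=0;  out ∅∪∅=∅
  n5('adabc'): parent n4 fail=0; on 'c' 0 → fail=0;  out {0}∪∅={0}

Text stream:
i=0 'b': node 0→0
i=1 'd': node 0→6  → match P1@[1:1]
i=2 'c': node 6→0 (fail-walked)
i=3 'd': node 0→6  → match P1@[3:3]
i=4 'a': node 6→1 (fail-walked)
i=5 'd': node 1→2  → match P1@[5:5]
i=6 'a': node 2→3
i=7 'b': node 3→4
i=8 'c': node 4→5  → match P0@[4:8]
i=9 'b': node 5→0 (fail-walked)
i=10 'b': node 0→0
i=11 'a': node 0→1
i=12 'a': node 1→1 (fail-walked)
i=13 'd': node 1→2  → match P1@[13:13]
i=14 'a': node 2→3
i=15 'b': node 3→4
i=16 'c': node 4→5  → match P0@[12:16]
i=17 'a': node 5→1 (fail-walked)
i=18 'd': node 1→2  → match P1@[18:18]
i=19 'a': node 2→3
i=20 'b': node 3→4
i=21 'c': node 4→5  → match P0@[17:21]
i=22 'd': node 5→6 (fail-walked)  → match P1@[22:22]
i=23 'c': node 6→0 (fail-walked)
i=24 'a': node 0→1
i=25 'd': node 1→2  → match P1@[25:25]
i=26 'a': node 2→3
i=27 'b': node 3→4
i=28 'c': node 4→5  → match P0@[24:28]
i=29 'd': node 5→6 (fail-walked)  → match P1@[29:29]
i=30 'a': node 6→1 (fail-walked)
i=31 'd': node 1→2  → match P1@[31:31]
i=32 'b': node 2→0 (fail-walked)
i=33 'c': node 0→0
i=34 'a': node 0→1
i=35 'd': node 1→2  → match P1@[35:35]
i=36 'a': node 2→3
i=37 'b': node 3→4
i=38 'c': node 4→5  → match P0@[34:38]
i=39 'd': node 5→6 (fail-walked)  → match P1@[39:39]
i=40 'a': node 6→1 (fail-walked)
i=41 'd': node 1→2  → match P1@[41:41]
i=42 'a': node 2→3
i=43 'b': node 3→4
i=44 'c': node 4→5  → match P0@[40:44]
i=45 'c': node 5→0 (fail-walked)
i=46 'a': node 0→1
i=47 'd': node 1→2  → match P1@[47:47]
i=48 'a': node 2→3
i=49 'b': node 3→4
i=50 'c': node 4→5  → match P0@[46:50]
i=51 'c': node 5→0 (fail-walked)
i=52 'c': node 0→0
i=53 'a': node 0→1
i=54 'd': node 1→2  → match P1@[54:54]
i=55 'a': node 2→3
i=56 'b': node 3→4
i=57 'c': node 4→5  → match P0@[53:57]
i=58 'c': node 5→0 (fail-walked)
i=59 'a': node 0→1
i=60 'd': node 1→2  → match P1@[60:60]
i=61 'd': node 2→6 (fail-walked)  → match P1@[61:61]
i=62 'd': node 6→6 (fail-walked)  → match P1@[62:62]
i=63 'b': node 6→0 (fail-walked)
i=64 'c': node 0→0
i=65 'c': node 0→0
i=66 'a': node 0→1
i=67 'd': node 1→2  → match P1@[67:67]
i=68 'a': node 2→3
i=69 'b': node 3→4
i=70 'c': node 4→5  → match P0@[66:70]
i=71 'd': node 5→6 (fail-walked)  → match P1@[71:71]
i=72 'd': node 6→6 (fail-walked)  → match P1@[72:72]
i=73 'd': node 6→6 (fail-walked)  → match P1@[73:73]
i=74 'a': node 6→1 (fail-walked)
i=75 'a': node 1→1 (fail-walked)

All matches (sorted): [[1,1],[3,1],[5,1],[8,0],[13,1],[16,0],[18,1],[21,0],[22,1],[25,1],[28,0],[29,1],[31,1],[35,1],[38,0],[39,1],[41,1],[44,0],[47,1],[50,0],[54,1],[57,0],[60,1],[61,1],[62,1],[67,1],[70,0],[71,1],[72,1],[73,1]]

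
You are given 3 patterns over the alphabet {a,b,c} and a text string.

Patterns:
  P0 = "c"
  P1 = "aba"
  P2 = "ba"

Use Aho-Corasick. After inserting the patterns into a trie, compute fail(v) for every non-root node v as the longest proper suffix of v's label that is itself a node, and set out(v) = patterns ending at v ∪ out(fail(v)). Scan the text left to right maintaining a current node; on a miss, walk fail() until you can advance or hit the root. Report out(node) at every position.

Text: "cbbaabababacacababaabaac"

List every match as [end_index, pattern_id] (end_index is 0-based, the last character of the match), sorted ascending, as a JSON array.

Build:
Trie nodes:
  0='ε' goto a→2 b→5 c→1
  1='c' goto ·  [P0 ends]
  2='a' goto b→3
  3='ab' goto a→4
  4='aba' goto ·  [P1 ends]
  5='b' goto a→6
  6='ba' goto ·  [P2 ends]

BFS fail/out derivation:
  fail(1) 'c': from fail(0)=0 chase 'c': 0 ⇒ 0;  out={0}∪out(0)={0}
  fail(2) 'a': from fail(0)=0 chase 'a': 0 ⇒ 0;  out=∅∪out(0)=∅
  fail(5) 'b': from fail(0)=0 chase 'b': 0 ⇒ 0;  out=∅∪out(0)=∅
  fail(3) 'ab': from fail(2)=0 chase 'b': 0 ⇒ 5;  out=∅∪out(5)=∅
  fail(6) 'ba': from fail(5)=0 chase 'a': 0 ⇒ 2;  out={2}∪out(2)={2}
  fail(4) 'aba': from fail(3)=5 chase 'a': 5 ⇒ 6;  out={1}∪out(6)={1,2}

Scan:
[0] read 'c'  n0⇒n1  → match P0@[0:0]
[1] read 'b'  n1⇒n5 ·f
[2] read 'b'  n5⇒n5 ·f
[3] read 'a'  n5⇒n6  → match P2@[2:3]
[4] read 'a'  n6⇒n2 ·f
[5] read 'b'  n2⇒n3
[6] read 'a'  n3⇒n4  → match P1@[4:6],P2@[5:6]
[7] read 'b'  n4⇒n3 ·f
[8] read 'a'  n3⇒n4  → match P1@[6:8],P2@[7:8]
[9] read 'b'  n4⇒n3 ·f
[10] read 'a'  n3⇒n4  → match P1@[8:10],P2@[9:10]
[11] read 'c'  n4⇒n1 ·f  → match P0@[11:11]
[12] read 'a'  n1⇒n2 ·f
[13] read 'c'  n2⇒n1 ·f  → match P0@[13:13]
[14] read 'a'  n1⇒n2 ·f
[15] read 'b'  n2⇒n3
[16] read 'a'  n3⇒n4  → match P1@[14:16],P2@[15:16]
[17] read 'b'  n4⇒n3 ·f
[18] read 'a'  n3⇒n4  → match P1@[16:18],P2@[17:18]
[19] read 'a'  n4⇒n2 ·f
[20] read 'b'  n2⇒n3
[21] read 'a'  n3⇒n4  → match P1@[19:21],P2@[20:21]
[22] read 'a'  n4⇒n2 ·f
[23] read 'c'  n2⇒n1 ·f  → match P0@[23:23]

All matches (sorted): [[0,0],[3,2],[6,1],[6,2],[8,1],[8,2],[10,1],[10,2],[11,0],[13,0],[16,1],[16,2],[18,1],[18,2],[21,1],[21,2],[23,0]]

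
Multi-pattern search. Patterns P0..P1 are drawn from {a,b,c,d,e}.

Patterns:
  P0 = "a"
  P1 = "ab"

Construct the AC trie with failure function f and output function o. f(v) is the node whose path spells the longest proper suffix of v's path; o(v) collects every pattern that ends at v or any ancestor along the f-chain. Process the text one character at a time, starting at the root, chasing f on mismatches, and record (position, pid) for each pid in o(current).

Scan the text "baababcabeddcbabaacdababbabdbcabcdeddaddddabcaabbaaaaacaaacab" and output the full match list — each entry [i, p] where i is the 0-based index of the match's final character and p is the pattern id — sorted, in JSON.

Build:
Trie (insert patterns):
  n0 'ε': a→1
  n1 'a': b→2  ←P0
  n2 'ab': ·  ←P1

Failure links (BFS by depth):
  fail(1) 'a': from fail(0)=0 chase 'a': 0 ⇒ 0;  out={0}∪out(0)={0}
  fail(2) 'ab': from fail(1)=0 chase 'b': 0 ⇒ 0;  out={1}∪out(0)={1}

Scan:
i=0 'b': node 0→0
i=1 'a': node 0→1  → match P0@[1:1]
i=2 'a': node 1→1 (via fail)  → match P0@[2:2]
i=3 'b': node 1→2  → match P1@[2:3]
i=4 'a': node 2→1 (via fail)  → match P0@[4:4]
i=5 'b': node 1→2  → match P1@[4:5]
i=6 'c': node 2→0 (via fail)
i=7 'a': node 0→1  → match P0@[7:7]
i=8 'b': node 1→2  → match P1@[7:8]
i=9 'e': node 2→0 (via fail)
i=10 'd': node 0→0
i=11 'd': node 0→0
i=12 'c': node 0→0
i=13 'b': node 0→0
i=14 'a': node 0→1  → match P0@[14:14]
i=15 'b': node 1→2  → match P1@[14:15]
i=16 'a': node 2→1 (via fail)  → match P0@[16:16]
i=17 'a': node 1→1 (via fail)  → match P0@[17:17]
i=18 'c': node 1→0 (via fail)
i=19 'd': node 0→0
i=20 'a': node 0→1  → match P0@[20:20]
i=21 'b': node 1→2  → match P1@[20:21]
i=22 'a': node 2→1 (via fail)  → match P0@[22:22]
i=23 'b': node 1→2  → match P1@[22:23]
i=24 'b': node 2→0 (via fail)
i=25 'a': node 0→1  → match P0@[25:25]
i=26 'b': node 1→2  → match P1@[25:26]
i=27 'd': node 2→0 (via fail)
i=28 'b': node 0→0
i=29 'c': node 0→0
i=30 'a': node 0→1  → match P0@[30:30]
i=31 'b': node 1→2  → match P1@[30:31]
i=32 'c': node 2→0 (via fail)
i=33 'd': node 0→0
i=34 'e': node 0→0
i=35 'd': node 0→0
i=36 'd': node 0→0
i=37 'a': node 0→1  → match P0@[37:37]
i=38 'd': node 1→0 (via fail)
i=39 'd': node 0→0
i=40 'd': node 0→0
i=41 'd': node 0→0
i=42 'a': node 0→1  → match P0@[42:42]
i=43 'b': node 1→2  → match P1@[42:43]
i=44 'c': node 2→0 (via fail)
i=45 'a': node 0→1  → match P0@[45:45]
i=46 'a': node 1→1 (via fail)  → match P0@[46:46]
i=47 'b': node 1→2  → match P1@[46:47]
i=48 'b': node 2→0 (via fail)
i=49 'a': node 0→1  → match P0@[49:49]
i=50 'a': node 1→1 (via fail)  → match P0@[50:50]
i=51 'a': node 1→1 (via fail)  → match P0@[51:51]
i=52 'a': node 1→1 (via fail)  → match P0@[52:52]
i=53 'a': node 1→1 (via fail)  → match P0@[53:53]
i=54 'c': node 1→0 (via fail)
i=55 'a': node 0→1  → match P0@[55:55]
i=56 'a': node 1→1 (via fail)  → match P0@[56:56]
i=57 'a': node 1→1 (via fail)  → match P0@[57:57]
i=58 'c': node 1→0 (via fail)
i=59 'a': node 0→1  → match P0@[59:59]
i=60 'b': node 1→2  → match P1@[59:60]

All matches (sorted): [[1,0],[2,0],[3,1],[4,0],[5,1],[7,0],[8,1],[14,0],[15,1],[16,0],[17,0],[20,0],[21,1],[22,0],[23,1],[25,0],[26,1],[30,0],[31,1],[37,0],[42,0],[43,1],[45,0],[46,0],[47,1],[49,0],[50,0],[51,0],[52,0],[53,0],[55,0],[56,0],[57,0],[59,0],[60,1]]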